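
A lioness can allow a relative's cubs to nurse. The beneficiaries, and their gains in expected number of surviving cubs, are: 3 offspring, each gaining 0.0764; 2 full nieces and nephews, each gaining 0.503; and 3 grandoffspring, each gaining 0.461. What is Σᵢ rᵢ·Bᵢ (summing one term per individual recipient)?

r to an offspring = 0.5 (one parent–offspring link: r = (1/2)^1 = 1/2).
r to a full niece or nephew = 0.25 (full aunt/uncle↔niece/nephew: two paths of length 3 through the shared grandparent pair: r = 2·(1/2)^3 = 1/4).
r to a grandoffspring = 0.25 (two parent–offspring links: r = (1/2)^2 = 1/4).
Summing one r·B term per recipient: 3·0.5·0.0764 + 2·0.25·0.503 + 3·0.25·0.461 = 0.71185.

0.71185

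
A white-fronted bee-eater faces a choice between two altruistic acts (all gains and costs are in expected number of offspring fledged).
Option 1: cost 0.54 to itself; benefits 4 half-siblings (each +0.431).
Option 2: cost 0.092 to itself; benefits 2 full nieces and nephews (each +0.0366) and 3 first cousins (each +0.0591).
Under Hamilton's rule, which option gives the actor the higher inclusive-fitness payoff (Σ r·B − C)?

Option 2

Option 1: r to a half-sibling = 0.25.
Option 1: Σ r·B − C = (4·0.25·0.431) − 0.54 = -0.109.
Option 2: r to a full niece or nephew = 0.25.
Option 2: r to a first cousin = 0.125.
Option 2: Σ r·B − C = (2·0.25·0.0366 + 3·0.125·0.0591) − 0.092 = -0.0515375.
Option 2 has the higher net inclusive-fitness payoff.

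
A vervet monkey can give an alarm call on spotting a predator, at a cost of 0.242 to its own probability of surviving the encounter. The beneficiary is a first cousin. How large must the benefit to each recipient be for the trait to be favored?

1.936

r to a first cousin = 0.125 (first cousins share one grandparent pair — two paths of length 4: r = 2·(1/2)^4 = 1/8).
Hamilton's rule with n recipients of equal r: n·r·B > C, so B > C/(n·r) = 0.242/(1·0.125) = 1.936.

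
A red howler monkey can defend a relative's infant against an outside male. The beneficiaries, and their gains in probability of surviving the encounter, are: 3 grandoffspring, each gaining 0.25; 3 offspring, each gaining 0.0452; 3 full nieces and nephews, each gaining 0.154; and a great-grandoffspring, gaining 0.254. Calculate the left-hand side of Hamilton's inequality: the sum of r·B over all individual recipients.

0.40255

r to a grandoffspring = 0.25 (two parent–offspring links: r = (1/2)^2 = 1/4).
r to an offspring = 1/2 (one parent–offspring link: r = (1/2)^1 = 1/2).
r to a full niece or nephew = 1/4 (full aunt/uncle↔niece/nephew: two paths of length 3 through the shared grandparent pair: r = 2·(1/2)^3 = 1/4).
r to a great-grandoffspring = 0.125 (three parent–offspring links: r = (1/2)^3 = 1/8).
Summing one r·B term per recipient: 3·0.25·0.25 + 3·0.5·0.0452 + 3·0.25·0.154 + 1·0.125·0.254 = 0.40255.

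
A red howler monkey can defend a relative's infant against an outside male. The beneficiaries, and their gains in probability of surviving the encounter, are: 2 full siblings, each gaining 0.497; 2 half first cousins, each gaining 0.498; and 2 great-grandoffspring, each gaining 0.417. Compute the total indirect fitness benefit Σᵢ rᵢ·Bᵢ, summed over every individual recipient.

r to a full sibling = 1/2 (full sibs share both parents — two paths of length 2: r = 2·(1/2)^2 = 1/2).
r to a half first cousin = 0.0625 (half first cousins share one grandparent — one path of length 4: r = (1/2)^4 = 1/16).
r to a great-grandoffspring = 0.125 (three parent–offspring links: r = (1/2)^3 = 1/8).
Summing one r·B term per recipient: 2·0.5·0.497 + 2·0.0625·0.498 + 2·0.125·0.417 = 0.6635.

0.6635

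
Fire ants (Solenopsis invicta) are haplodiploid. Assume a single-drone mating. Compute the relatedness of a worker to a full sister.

Haplodiploid full sisters inherit their father's entire haploid genome identically (contributing 1/2) and on average half of their mother's contribution (1/2 · 1/2 = 1/4); r = 1/2 + 1/4 = 3/4.

0.75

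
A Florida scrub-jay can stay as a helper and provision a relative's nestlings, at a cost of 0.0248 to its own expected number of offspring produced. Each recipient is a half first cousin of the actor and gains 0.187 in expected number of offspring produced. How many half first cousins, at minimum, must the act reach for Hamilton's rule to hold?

3

r to a half first cousin = 0.0625 (half first cousins share one grandparent — one path of length 4: r = (1/2)^4 = 1/16).
Hamilton's rule: n·r·B > C  ⇒  n > C/(r·B) = 0.0248/(0.0625·0.187) = 2.122.
The smallest integer exceeding 2.122 is 3.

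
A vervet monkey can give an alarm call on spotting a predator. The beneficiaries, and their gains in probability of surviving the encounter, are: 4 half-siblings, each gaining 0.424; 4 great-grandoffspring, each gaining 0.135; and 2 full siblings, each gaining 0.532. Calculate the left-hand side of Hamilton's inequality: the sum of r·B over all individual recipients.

1.0235

r to a half-sibling = 0.25 (half-sibs share one parent — one path of length 2: r = (1/2)^2 = 1/4).
r to a great-grandoffspring = 1/8 (three parent–offspring links: r = (1/2)^3 = 1/8).
r to a full sibling = 1/2 (full sibs share both parents — two paths of length 2: r = 2·(1/2)^2 = 1/2).
Summing one r·B term per recipient: 4·0.25·0.424 + 4·0.125·0.135 + 2·0.5·0.532 = 1.0235.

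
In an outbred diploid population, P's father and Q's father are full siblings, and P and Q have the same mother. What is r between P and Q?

Relatedness sums over independent paths through distinct common ancestors.
P and Q are related in two ways: first cousins through their fathers (r = 1/8) and half-sibs through their shared mother (r = 1/4).
r = 1/8 + 1/4 = 3/8 = 0.375.

0.375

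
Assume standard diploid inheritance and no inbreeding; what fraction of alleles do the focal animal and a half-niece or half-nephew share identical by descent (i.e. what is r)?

0.125

Half-aunt/uncle↔niece/nephew: one path of length 3: r = (1/2)^3 = 1/8.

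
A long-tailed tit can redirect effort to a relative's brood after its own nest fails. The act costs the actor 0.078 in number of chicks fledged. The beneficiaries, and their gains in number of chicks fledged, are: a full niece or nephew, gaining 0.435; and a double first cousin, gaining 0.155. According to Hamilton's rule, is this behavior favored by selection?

Hamilton's rule: the trait is favored when the sum of r·B over every recipient exceeds the actor's cost C.
r to a full niece or nephew = 1/4 (full aunt/uncle↔niece/nephew: two paths of length 3 through the shared grandparent pair: r = 2·(1/2)^3 = 1/4).
r to a double first cousin = 1/4 (double first cousins share both grandparent pairs — four paths of length 4: r = 4·(1/2)^4 = 1/4).
Summing one r·B term per recipient: 1·0.25·0.435 + 1·0.25·0.155 = 0.1475.
0.1475 > 0.078: the indirect benefit exceeds the cost.

Yes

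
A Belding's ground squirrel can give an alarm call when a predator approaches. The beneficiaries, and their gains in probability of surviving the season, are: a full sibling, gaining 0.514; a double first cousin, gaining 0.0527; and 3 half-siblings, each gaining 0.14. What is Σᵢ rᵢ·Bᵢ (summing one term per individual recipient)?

r to a full sibling = 1/2 (full sibs share both parents — two paths of length 2: r = 2·(1/2)^2 = 1/2).
r to a double first cousin = 0.25 (double first cousins share both grandparent pairs — four paths of length 4: r = 4·(1/2)^4 = 1/4).
r to a half-sibling = 1/4 (half-sibs share one parent — one path of length 2: r = (1/2)^2 = 1/4).
Summing one r·B term per recipient: 1·0.5·0.514 + 1·0.25·0.0527 + 3·0.25·0.14 = 0.375175.

0.375175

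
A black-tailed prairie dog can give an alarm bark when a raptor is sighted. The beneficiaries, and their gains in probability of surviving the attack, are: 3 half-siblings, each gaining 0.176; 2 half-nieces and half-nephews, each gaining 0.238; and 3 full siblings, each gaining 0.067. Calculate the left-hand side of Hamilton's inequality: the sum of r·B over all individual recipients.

r to a half-sibling = 0.25 (half-sibs share one parent — one path of length 2: r = (1/2)^2 = 1/4).
r to a half-niece or half-nephew = 0.125 (half-aunt/uncle↔niece/nephew: one path of length 3: r = (1/2)^3 = 1/8).
r to a full sibling = 0.5 (full sibs share both parents — two paths of length 2: r = 2·(1/2)^2 = 1/2).
Summing one r·B term per recipient: 3·0.25·0.176 + 2·0.125·0.238 + 3·0.5·0.067 = 0.292.

0.292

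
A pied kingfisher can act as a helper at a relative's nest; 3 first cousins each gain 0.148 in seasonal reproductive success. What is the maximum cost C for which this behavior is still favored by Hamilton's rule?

0.0555

r to a first cousin = 0.125 (first cousins share one grandparent pair — two paths of length 4: r = 2·(1/2)^4 = 1/8).
Hamilton's rule: n·r·B > C, so the trait is favored while C < n·r·B = 3·0.125·0.148 = 0.0555.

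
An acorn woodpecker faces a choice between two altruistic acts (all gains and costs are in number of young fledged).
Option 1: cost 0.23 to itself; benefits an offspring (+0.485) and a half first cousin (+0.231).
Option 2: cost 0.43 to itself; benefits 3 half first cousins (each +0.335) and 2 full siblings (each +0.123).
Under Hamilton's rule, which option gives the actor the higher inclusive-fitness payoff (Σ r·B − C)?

Option 1: r to an offspring = 0.5.
Option 1: r to a half first cousin = 0.0625.
Option 1: Σ r·B − C = (1·0.5·0.485 + 1·0.0625·0.231) − 0.23 = 0.0269375.
Option 2: r to a half first cousin = 0.0625.
Option 2: r to a full sibling = 0.5.
Option 2: Σ r·B − C = (3·0.0625·0.335 + 2·0.5·0.123) − 0.43 = -0.2441875.
Option 1 has the higher net inclusive-fitness payoff.

Option 1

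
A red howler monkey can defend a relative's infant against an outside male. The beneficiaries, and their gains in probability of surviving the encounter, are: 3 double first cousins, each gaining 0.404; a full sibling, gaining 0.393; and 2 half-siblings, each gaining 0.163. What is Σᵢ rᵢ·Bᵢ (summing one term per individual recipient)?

0.581

r to a double first cousin = 0.25 (double first cousins share both grandparent pairs — four paths of length 4: r = 4·(1/2)^4 = 1/4).
r to a full sibling = 1/2 (full sibs share both parents — two paths of length 2: r = 2·(1/2)^2 = 1/2).
r to a half-sibling = 0.25 (half-sibs share one parent — one path of length 2: r = (1/2)^2 = 1/4).
Summing one r·B term per recipient: 3·0.25·0.404 + 1·0.5·0.393 + 2·0.25·0.163 = 0.581.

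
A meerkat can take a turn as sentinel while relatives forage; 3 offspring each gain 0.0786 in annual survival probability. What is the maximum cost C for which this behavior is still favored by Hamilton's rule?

r to an offspring = 0.5 (one parent–offspring link: r = (1/2)^1 = 1/2).
Hamilton's rule: n·r·B > C, so the trait is favored while C < n·r·B = 3·0.5·0.0786 = 0.1179.

0.1179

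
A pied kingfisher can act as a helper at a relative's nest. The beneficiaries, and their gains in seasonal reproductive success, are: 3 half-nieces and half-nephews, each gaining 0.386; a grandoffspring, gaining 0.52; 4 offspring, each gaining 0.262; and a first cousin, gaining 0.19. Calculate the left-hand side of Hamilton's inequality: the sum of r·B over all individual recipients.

0.8225

r to a half-niece or half-nephew = 1/8 (half-aunt/uncle↔niece/nephew: one path of length 3: r = (1/2)^3 = 1/8).
r to a grandoffspring = 0.25 (two parent–offspring links: r = (1/2)^2 = 1/4).
r to an offspring = 0.5 (one parent–offspring link: r = (1/2)^1 = 1/2).
r to a first cousin = 0.125 (first cousins share one grandparent pair — two paths of length 4: r = 2·(1/2)^4 = 1/8).
Summing one r·B term per recipient: 3·0.125·0.386 + 1·0.25·0.52 + 4·0.5·0.262 + 1·0.125·0.19 = 0.8225.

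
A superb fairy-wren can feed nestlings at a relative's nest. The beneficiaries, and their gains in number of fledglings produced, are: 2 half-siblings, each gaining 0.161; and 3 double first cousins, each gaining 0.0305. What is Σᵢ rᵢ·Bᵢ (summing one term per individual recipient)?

r to a half-sibling = 1/4 (half-sibs share one parent — one path of length 2: r = (1/2)^2 = 1/4).
r to a double first cousin = 0.25 (double first cousins share both grandparent pairs — four paths of length 4: r = 4·(1/2)^4 = 1/4).
Summing one r·B term per recipient: 2·0.25·0.161 + 3·0.25·0.0305 = 0.103375.

0.103375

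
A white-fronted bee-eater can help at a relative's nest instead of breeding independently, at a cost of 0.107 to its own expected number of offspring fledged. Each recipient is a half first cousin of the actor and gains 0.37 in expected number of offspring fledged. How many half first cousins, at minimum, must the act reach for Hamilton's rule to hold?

r to a half first cousin = 1/16 (half first cousins share one grandparent — one path of length 4: r = (1/2)^4 = 1/16).
Hamilton's rule: n·r·B > C  ⇒  n > C/(r·B) = 0.107/(0.0625·0.37) = 4.627.
The smallest integer exceeding 4.627 is 5.

5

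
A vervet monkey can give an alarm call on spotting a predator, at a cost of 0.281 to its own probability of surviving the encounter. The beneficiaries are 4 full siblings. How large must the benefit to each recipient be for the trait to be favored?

r to a full sibling = 1/2 (full sibs share both parents — two paths of length 2: r = 2·(1/2)^2 = 1/2).
Hamilton's rule with n recipients of equal r: n·r·B > C, so B > C/(n·r) = 0.281/(4·0.5) = 0.1405.

0.1405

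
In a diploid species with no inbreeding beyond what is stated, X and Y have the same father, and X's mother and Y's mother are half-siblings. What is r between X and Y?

0.3125

With two independent routes of shared ancestry, r is the sum of the two contributions.
X and Y are related in two ways: half-sibs through their shared father (r = 1/4) and half first cousins through their mothers (r = 1/16).
r = 1/4 + 1/16 = 0.3125.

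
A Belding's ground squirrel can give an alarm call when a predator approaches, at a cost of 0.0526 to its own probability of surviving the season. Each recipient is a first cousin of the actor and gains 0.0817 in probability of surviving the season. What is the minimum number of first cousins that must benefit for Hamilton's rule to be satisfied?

r to a first cousin = 1/8 (first cousins share one grandparent pair — two paths of length 4: r = 2·(1/2)^4 = 1/8).
Hamilton's rule: n·r·B > C  ⇒  n > C/(r·B) = 0.0526/(0.125·0.0817) = 5.151.
The smallest integer exceeding 5.151 is 6.

6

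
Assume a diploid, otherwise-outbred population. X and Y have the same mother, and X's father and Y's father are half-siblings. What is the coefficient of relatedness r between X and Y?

Relatedness sums over independent paths through distinct common ancestors.
X and Y are related in two ways: half-sibs through their shared mother (r = 1/4) and half first cousins through their fathers (r = 1/16).
r = 1/4 + 1/16 = 0.3125.

0.3125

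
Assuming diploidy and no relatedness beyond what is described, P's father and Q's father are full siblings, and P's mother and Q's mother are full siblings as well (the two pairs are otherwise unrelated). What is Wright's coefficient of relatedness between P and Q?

Relatedness sums over independent paths through distinct common ancestors.
P and Q are related in two ways: first cousins through their fathers (r = 1/8) and first cousins through their mothers (r = 1/8) — i.e. double first cousins.
r = 1/8 + 1/8 = 1/4 = 0.25.

0.25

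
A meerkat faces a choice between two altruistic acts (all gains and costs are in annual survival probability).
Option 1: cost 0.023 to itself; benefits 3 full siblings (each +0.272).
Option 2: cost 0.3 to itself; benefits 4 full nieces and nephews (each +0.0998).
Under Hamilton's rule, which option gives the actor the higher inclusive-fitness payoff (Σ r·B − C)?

Option 1

Option 1: r to a full sibling = 0.5.
Option 1: Σ r·B − C = (3·0.5·0.272) − 0.023 = 0.385.
Option 2: r to a full niece or nephew = 0.25.
Option 2: Σ r·B − C = (4·0.25·0.0998) − 0.3 = -0.2002.
Option 1 has the higher net inclusive-fitness payoff.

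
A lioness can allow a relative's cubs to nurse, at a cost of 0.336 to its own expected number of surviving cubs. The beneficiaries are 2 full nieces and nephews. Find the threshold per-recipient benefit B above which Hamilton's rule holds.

r to a full niece or nephew = 1/4 (full aunt/uncle↔niece/nephew: two paths of length 3 through the shared grandparent pair: r = 2·(1/2)^3 = 1/4).
Hamilton's rule with n recipients of equal r: n·r·B > C, so B > C/(n·r) = 0.336/(2·0.25) = 0.672.

0.672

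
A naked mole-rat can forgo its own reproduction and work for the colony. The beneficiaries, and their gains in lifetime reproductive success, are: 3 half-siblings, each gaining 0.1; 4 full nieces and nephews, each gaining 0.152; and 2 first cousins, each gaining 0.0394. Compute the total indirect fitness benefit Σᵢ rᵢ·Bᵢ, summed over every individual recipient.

0.23685

r to a half-sibling = 0.25 (half-sibs share one parent — one path of length 2: r = (1/2)^2 = 1/4).
r to a full niece or nephew = 1/4 (full aunt/uncle↔niece/nephew: two paths of length 3 through the shared grandparent pair: r = 2·(1/2)^3 = 1/4).
r to a first cousin = 0.125 (first cousins share one grandparent pair — two paths of length 4: r = 2·(1/2)^4 = 1/8).
Summing one r·B term per recipient: 3·0.25·0.1 + 4·0.25·0.152 + 2·0.125·0.0394 = 0.23685.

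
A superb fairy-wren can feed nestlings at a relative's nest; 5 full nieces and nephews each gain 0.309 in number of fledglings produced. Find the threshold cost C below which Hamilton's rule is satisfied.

0.38625

r to a full niece or nephew = 0.25 (full aunt/uncle↔niece/nephew: two paths of length 3 through the shared grandparent pair: r = 2·(1/2)^3 = 1/4).
Hamilton's rule: n·r·B > C, so the trait is favored while C < n·r·B = 5·0.25·0.309 = 0.38625.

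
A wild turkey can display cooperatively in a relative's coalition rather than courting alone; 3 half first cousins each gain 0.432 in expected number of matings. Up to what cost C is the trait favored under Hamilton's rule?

r to a half first cousin = 1/16 (half first cousins share one grandparent — one path of length 4: r = (1/2)^4 = 1/16).
Hamilton's rule: n·r·B > C, so the trait is favored while C < n·r·B = 3·0.0625·0.432 = 0.081.

0.081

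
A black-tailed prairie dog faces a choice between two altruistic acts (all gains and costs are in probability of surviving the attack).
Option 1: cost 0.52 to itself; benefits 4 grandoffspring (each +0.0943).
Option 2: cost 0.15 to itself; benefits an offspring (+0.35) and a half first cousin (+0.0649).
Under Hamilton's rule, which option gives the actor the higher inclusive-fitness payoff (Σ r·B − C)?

Option 1: r to a grandoffspring = 0.25.
Option 1: Σ r·B − C = (4·0.25·0.0943) − 0.52 = -0.4257.
Option 2: r to an offspring = 0.5.
Option 2: r to a half first cousin = 0.0625.
Option 2: Σ r·B − C = (1·0.5·0.35 + 1·0.0625·0.0649) − 0.15 = 0.02905625.
Option 2 has the higher net inclusive-fitness payoff.

Option 2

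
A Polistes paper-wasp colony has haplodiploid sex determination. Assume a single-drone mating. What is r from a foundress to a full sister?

Haplodiploid full sisters inherit their father's entire haploid genome identically (contributing 1/2) and on average half of their mother's contribution (1/2 · 1/2 = 1/4); r = 1/2 + 1/4 = 3/4.

0.75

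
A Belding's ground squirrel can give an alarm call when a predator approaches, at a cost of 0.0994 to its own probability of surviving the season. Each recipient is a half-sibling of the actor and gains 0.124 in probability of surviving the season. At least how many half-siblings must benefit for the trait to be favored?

r to a half-sibling = 0.25 (half-sibs share one parent — one path of length 2: r = (1/2)^2 = 1/4).
Hamilton's rule: n·r·B > C  ⇒  n > C/(r·B) = 0.0994/(0.25·0.124) = 3.206.
The smallest integer exceeding 3.206 is 4.

4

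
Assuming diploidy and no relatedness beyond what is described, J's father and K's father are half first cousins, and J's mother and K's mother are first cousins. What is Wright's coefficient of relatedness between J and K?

0.046875

Wright's path rule: contributions from independent ancestry routes add.
J and K are related in two ways: half second cousins through their fathers (r = 1/64) and second cousins through their mothers (r = 1/32).
r = 1/64 + 1/32 = 3/64 = 0.046875.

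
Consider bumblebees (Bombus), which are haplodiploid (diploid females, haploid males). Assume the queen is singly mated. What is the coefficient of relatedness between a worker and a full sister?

0.75

Haplodiploid full sisters inherit their father's entire haploid genome identically (contributing 1/2) and on average half of their mother's contribution (1/2 · 1/2 = 1/4); r = 1/2 + 1/4 = 3/4.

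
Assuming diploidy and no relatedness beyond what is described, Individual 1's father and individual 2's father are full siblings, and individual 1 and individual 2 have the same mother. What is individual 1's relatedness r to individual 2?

Independent pedigree routes through distinct common ancestors add.
Individual 1 and individual 2 are related in two ways: first cousins through their fathers (r = 1/8) and half-sibs through their shared mother (r = 1/4).
r = 1/8 + 1/4 = 0.375.

0.375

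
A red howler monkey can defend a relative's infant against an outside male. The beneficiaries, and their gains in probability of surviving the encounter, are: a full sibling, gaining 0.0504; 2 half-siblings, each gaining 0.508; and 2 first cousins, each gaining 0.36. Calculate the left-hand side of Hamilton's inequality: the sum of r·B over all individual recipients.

0.3692

r to a full sibling = 0.5 (full sibs share both parents — two paths of length 2: r = 2·(1/2)^2 = 1/2).
r to a half-sibling = 0.25 (half-sibs share one parent — one path of length 2: r = (1/2)^2 = 1/4).
r to a first cousin = 1/8 (first cousins share one grandparent pair — two paths of length 4: r = 2·(1/2)^4 = 1/8).
Summing one r·B term per recipient: 1·0.5·0.0504 + 2·0.25·0.508 + 2·0.125·0.36 = 0.3692.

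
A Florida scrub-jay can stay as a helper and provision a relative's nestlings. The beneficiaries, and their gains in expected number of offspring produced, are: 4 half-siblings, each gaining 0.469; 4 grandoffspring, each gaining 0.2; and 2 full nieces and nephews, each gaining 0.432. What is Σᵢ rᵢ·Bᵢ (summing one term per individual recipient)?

r to a half-sibling = 1/4 (half-sibs share one parent — one path of length 2: r = (1/2)^2 = 1/4).
r to a grandoffspring = 1/4 (two parent–offspring links: r = (1/2)^2 = 1/4).
r to a full niece or nephew = 0.25 (full aunt/uncle↔niece/nephew: two paths of length 3 through the shared grandparent pair: r = 2·(1/2)^3 = 1/4).
Summing one r·B term per recipient: 4·0.25·0.469 + 4·0.25·0.2 + 2·0.25·0.432 = 0.885.

0.885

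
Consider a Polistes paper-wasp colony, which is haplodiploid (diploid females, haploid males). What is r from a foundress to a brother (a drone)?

0.25

Her haploid brother carries none of their father's genes and a random half of their mother's genome; that half matches the maternal half of her own genome with probability 1/2: r = 1/2 · 1/2 = 1/4.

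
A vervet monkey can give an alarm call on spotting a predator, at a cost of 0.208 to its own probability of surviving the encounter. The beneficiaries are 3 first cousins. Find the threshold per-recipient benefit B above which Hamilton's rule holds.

0.5547

r to a first cousin = 1/8 (first cousins share one grandparent pair — two paths of length 4: r = 2·(1/2)^4 = 1/8).
Hamilton's rule with n recipients of equal r: n·r·B > C, so B > C/(n·r) = 0.208/(3·0.125) = 0.5547.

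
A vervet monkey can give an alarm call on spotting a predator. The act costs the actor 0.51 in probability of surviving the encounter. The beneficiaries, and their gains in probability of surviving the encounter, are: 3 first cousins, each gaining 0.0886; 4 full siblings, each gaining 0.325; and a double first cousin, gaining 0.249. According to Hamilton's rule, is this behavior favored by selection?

Yes

Hamilton's rule: the trait is favored when the sum of r·B over every recipient exceeds the actor's cost C.
r to a first cousin = 1/8 (first cousins share one grandparent pair — two paths of length 4: r = 2·(1/2)^4 = 1/8).
r to a full sibling = 1/2 (full sibs share both parents — two paths of length 2: r = 2·(1/2)^2 = 1/2).
r to a double first cousin = 1/4 (double first cousins share both grandparent pairs — four paths of length 4: r = 4·(1/2)^4 = 1/4).
Summing one r·B term per recipient: 3·0.125·0.0886 + 4·0.5·0.325 + 1·0.25·0.249 = 0.745475.
0.745475 > 0.51: the indirect benefit exceeds the cost.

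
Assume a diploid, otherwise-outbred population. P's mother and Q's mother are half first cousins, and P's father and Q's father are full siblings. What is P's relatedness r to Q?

Relatedness sums over independent paths through distinct common ancestors.
P and Q are related in two ways: half second cousins through their mothers (r = 1/64) and first cousins through their fathers (r = 1/8).
r = 1/64 + 1/8 = 0.140625.

0.140625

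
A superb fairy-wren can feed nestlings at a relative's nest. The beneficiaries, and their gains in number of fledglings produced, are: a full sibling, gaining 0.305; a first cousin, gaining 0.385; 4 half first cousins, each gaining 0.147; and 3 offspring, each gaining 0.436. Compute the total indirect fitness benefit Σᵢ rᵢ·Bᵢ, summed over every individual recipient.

r to a full sibling = 0.5 (full sibs share both parents — two paths of length 2: r = 2·(1/2)^2 = 1/2).
r to a first cousin = 1/8 (first cousins share one grandparent pair — two paths of length 4: r = 2·(1/2)^4 = 1/8).
r to a half first cousin = 1/16 (half first cousins share one grandparent — one path of length 4: r = (1/2)^4 = 1/16).
r to an offspring = 1/2 (one parent–offspring link: r = (1/2)^1 = 1/2).
Summing one r·B term per recipient: 1·0.5·0.305 + 1·0.125·0.385 + 4·0.0625·0.147 + 3·0.5·0.436 = 0.891375.

0.891375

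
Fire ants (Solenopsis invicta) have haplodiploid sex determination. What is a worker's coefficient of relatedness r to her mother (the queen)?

One meiotic link between diploid queen and diploid daughter: r = 1/2.

0.5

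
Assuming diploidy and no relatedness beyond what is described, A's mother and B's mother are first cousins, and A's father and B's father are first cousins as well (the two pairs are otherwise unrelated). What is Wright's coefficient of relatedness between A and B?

Relatedness sums over independent paths through distinct common ancestors.
A and B are related in two ways: second cousins through their mothers (r = 1/32) and second cousins through their fathers (r = 1/32).
r = 1/32 + 1/32 = 1/16 = 0.0625.

0.0625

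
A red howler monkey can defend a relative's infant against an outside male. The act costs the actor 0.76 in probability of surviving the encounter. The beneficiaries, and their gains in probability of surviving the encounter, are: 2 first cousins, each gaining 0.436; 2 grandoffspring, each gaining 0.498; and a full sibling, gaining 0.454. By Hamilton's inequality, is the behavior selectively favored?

No

Hamilton's rule: the trait is favored when the sum of r·B over every recipient exceeds the actor's cost C.
r to a first cousin = 0.125 (first cousins share one grandparent pair — two paths of length 4: r = 2·(1/2)^4 = 1/8).
r to a grandoffspring = 1/4 (two parent–offspring links: r = (1/2)^2 = 1/4).
r to a full sibling = 0.5 (full sibs share both parents — two paths of length 2: r = 2·(1/2)^2 = 1/2).
Summing one r·B term per recipient: 2·0.125·0.436 + 2·0.25·0.498 + 1·0.5·0.454 = 0.585.
0.585 < 0.76: the indirect benefit is less than the cost.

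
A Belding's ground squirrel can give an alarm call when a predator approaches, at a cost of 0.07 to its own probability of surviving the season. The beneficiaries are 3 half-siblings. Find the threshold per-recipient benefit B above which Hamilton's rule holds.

0.0933

r to a half-sibling = 0.25 (half-sibs share one parent — one path of length 2: r = (1/2)^2 = 1/4).
Hamilton's rule with n recipients of equal r: n·r·B > C, so B > C/(n·r) = 0.07/(3·0.25) = 0.0933.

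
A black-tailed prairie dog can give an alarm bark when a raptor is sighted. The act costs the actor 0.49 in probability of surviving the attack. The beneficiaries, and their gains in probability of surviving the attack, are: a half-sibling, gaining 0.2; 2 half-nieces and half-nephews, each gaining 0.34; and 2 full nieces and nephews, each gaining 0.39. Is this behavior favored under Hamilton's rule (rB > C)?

No

Hamilton's rule: the trait is favored when the sum of r·B over every recipient exceeds the actor's cost C.
r to a half-sibling = 1/4 (half-sibs share one parent — one path of length 2: r = (1/2)^2 = 1/4).
r to a half-niece or half-nephew = 1/8 (half-aunt/uncle↔niece/nephew: one path of length 3: r = (1/2)^3 = 1/8).
r to a full niece or nephew = 1/4 (full aunt/uncle↔niece/nephew: two paths of length 3 through the shared grandparent pair: r = 2·(1/2)^3 = 1/4).
Summing one r·B term per recipient: 1·0.25·0.2 + 2·0.125·0.34 + 2·0.25·0.39 = 0.33.
0.33 < 0.49: the indirect benefit is less than the cost.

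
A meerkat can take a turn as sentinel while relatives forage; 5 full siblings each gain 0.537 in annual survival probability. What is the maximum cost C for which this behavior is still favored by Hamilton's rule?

r to a full sibling = 0.5 (full sibs share both parents — two paths of length 2: r = 2·(1/2)^2 = 1/2).
Hamilton's rule: n·r·B > C, so the trait is favored while C < n·r·B = 5·0.5·0.537 = 1.3425.

1.3425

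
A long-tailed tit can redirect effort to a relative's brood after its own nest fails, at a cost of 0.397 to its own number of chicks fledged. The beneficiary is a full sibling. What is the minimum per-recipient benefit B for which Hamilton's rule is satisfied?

r to a full sibling = 1/2 (full sibs share both parents — two paths of length 2: r = 2·(1/2)^2 = 1/2).
Hamilton's rule with n recipients of equal r: n·r·B > C, so B > C/(n·r) = 0.397/(1·0.5) = 0.794.

0.794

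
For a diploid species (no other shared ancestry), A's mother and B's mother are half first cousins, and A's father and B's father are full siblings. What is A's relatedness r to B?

Wright's path rule: contributions from independent ancestry routes add.
A and B are related in two ways: half second cousins through their mothers (r = 1/64) and first cousins through their fathers (r = 1/8).
r = 1/64 + 1/8 = 0.140625.

0.140625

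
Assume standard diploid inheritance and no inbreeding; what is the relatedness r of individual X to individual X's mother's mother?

0.25

Each parent–offspring link contributes a factor of 1/2, and independent paths through distinct common ancestors add.
Two parent–offspring links: r = (1/2)^2 = 1/4.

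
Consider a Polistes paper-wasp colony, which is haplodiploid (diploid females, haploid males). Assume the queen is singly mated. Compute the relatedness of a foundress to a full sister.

Haplodiploid full sisters inherit their father's entire haploid genome identically (contributing 1/2) and on average half of their mother's contribution (1/2 · 1/2 = 1/4); r = 1/2 + 1/4 = 3/4.

0.75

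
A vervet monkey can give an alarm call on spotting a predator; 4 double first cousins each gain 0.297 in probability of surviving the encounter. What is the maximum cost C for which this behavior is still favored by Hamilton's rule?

0.297

r to a double first cousin = 1/4 (double first cousins share both grandparent pairs — four paths of length 4: r = 4·(1/2)^4 = 1/4).
Hamilton's rule: n·r·B > C, so the trait is favored while C < n·r·B = 4·0.25·0.297 = 0.297.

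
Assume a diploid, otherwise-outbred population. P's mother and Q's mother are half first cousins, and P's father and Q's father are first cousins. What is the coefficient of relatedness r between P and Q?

With two independent routes of shared ancestry, r is the sum of the two contributions.
P and Q are related in two ways: half second cousins through their mothers (r = 1/64) and second cousins through their fathers (r = 1/32).
r = 1/64 + 1/32 = 0.046875.

0.046875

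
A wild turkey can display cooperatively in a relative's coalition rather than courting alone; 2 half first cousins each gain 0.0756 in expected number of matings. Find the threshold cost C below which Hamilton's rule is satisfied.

r to a half first cousin = 0.0625 (half first cousins share one grandparent — one path of length 4: r = (1/2)^4 = 1/16).
Hamilton's rule: n·r·B > C, so the trait is favored while C < n·r·B = 2·0.0625·0.0756 = 0.00945.

0.00945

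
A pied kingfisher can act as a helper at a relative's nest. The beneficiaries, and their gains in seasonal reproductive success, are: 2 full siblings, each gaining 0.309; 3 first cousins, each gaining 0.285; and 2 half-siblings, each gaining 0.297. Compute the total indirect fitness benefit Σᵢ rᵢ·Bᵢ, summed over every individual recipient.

0.564375

r to a full sibling = 1/2 (full sibs share both parents — two paths of length 2: r = 2·(1/2)^2 = 1/2).
r to a first cousin = 1/8 (first cousins share one grandparent pair — two paths of length 4: r = 2·(1/2)^4 = 1/8).
r to a half-sibling = 1/4 (half-sibs share one parent — one path of length 2: r = (1/2)^2 = 1/4).
Summing one r·B term per recipient: 2·0.5·0.309 + 3·0.125·0.285 + 2·0.25·0.297 = 0.564375.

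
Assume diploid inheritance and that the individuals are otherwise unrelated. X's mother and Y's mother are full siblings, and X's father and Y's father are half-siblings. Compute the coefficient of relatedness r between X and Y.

Relatedness sums over independent paths through distinct common ancestors.
X and Y are related in two ways: first cousins through their mothers (r = 1/8) and half first cousins through their fathers (r = 1/16).
r = 1/8 + 1/16 = 0.1875.

0.1875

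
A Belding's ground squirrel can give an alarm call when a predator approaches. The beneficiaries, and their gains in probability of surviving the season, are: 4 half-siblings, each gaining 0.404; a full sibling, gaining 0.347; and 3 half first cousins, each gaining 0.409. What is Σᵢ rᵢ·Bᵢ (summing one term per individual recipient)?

0.6541875

r to a half-sibling = 0.25 (half-sibs share one parent — one path of length 2: r = (1/2)^2 = 1/4).
r to a full sibling = 0.5 (full sibs share both parents — two paths of length 2: r = 2·(1/2)^2 = 1/2).
r to a half first cousin = 1/16 (half first cousins share one grandparent — one path of length 4: r = (1/2)^4 = 1/16).
Summing one r·B term per recipient: 4·0.25·0.404 + 1·0.5·0.347 + 3·0.0625·0.409 = 0.6541875.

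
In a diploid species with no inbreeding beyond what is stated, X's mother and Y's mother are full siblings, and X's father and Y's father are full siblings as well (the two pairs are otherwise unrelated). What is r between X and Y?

Independent pedigree routes through distinct common ancestors add.
X and Y are related in two ways: first cousins through their mothers (r = 1/8) and first cousins through their fathers (r = 1/8) — i.e. double first cousins.
r = 1/8 + 1/8 = 1/4 = 0.25.

0.25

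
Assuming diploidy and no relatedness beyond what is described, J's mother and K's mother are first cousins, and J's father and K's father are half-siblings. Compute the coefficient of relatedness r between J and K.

With two independent routes of shared ancestry, r is the sum of the two contributions.
J and K are related in two ways: second cousins through their mothers (r = 1/32) and half first cousins through their fathers (r = 1/16).
r = 1/32 + 1/16 = 0.09375.

0.09375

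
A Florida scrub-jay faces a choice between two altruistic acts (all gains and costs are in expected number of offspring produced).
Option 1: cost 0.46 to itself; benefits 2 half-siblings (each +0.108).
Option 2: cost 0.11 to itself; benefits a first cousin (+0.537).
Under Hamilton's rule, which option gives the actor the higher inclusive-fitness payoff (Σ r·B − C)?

Option 2

Option 1: r to a half-sibling = 0.25.
Option 1: Σ r·B − C = (2·0.25·0.108) − 0.46 = -0.406.
Option 2: r to a first cousin = 0.125.
Option 2: Σ r·B − C = (1·0.125·0.537) − 0.11 = -0.042875.
Option 2 has the higher net inclusive-fitness payoff.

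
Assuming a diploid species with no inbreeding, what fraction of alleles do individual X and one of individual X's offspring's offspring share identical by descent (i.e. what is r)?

Each parent–offspring link contributes a factor of 1/2, and independent paths through distinct common ancestors add.
Two parent–offspring links: r = (1/2)^2 = 1/4.

0.25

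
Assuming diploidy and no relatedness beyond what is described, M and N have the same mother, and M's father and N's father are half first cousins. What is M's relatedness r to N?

0.265625

Relatedness sums over independent paths through distinct common ancestors.
M and N are related in two ways: half-sibs through their shared mother (r = 1/4) and half second cousins through their fathers (r = 1/64).
r = 1/4 + 1/64 = 17/64 = 0.265625.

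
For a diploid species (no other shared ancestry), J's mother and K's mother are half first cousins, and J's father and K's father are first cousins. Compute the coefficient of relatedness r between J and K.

0.046875

With two independent routes of shared ancestry, r is the sum of the two contributions.
J and K are related in two ways: half second cousins through their mothers (r = 1/64) and second cousins through their fathers (r = 1/32).
r = 1/64 + 1/32 = 3/64 = 0.046875.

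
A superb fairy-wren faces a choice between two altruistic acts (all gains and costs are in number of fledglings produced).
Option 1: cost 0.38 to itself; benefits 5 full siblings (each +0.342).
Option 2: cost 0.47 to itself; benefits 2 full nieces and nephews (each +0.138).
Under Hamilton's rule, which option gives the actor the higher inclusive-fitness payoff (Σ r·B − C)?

Option 1: r to a full sibling = 0.5.
Option 1: Σ r·B − C = (5·0.5·0.342) − 0.38 = 0.475.
Option 2: r to a full niece or nephew = 0.25.
Option 2: Σ r·B − C = (2·0.25·0.138) − 0.47 = -0.401.
Option 1 has the higher net inclusive-fitness payoff.

Option 1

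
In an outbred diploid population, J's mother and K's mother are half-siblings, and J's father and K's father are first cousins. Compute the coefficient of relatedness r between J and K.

0.09375

Independent pedigree routes through distinct common ancestors add.
J and K are related in two ways: half first cousins through their mothers (r = 1/16) and second cousins through their fathers (r = 1/32).
r = 1/16 + 1/32 = 3/32 = 0.09375.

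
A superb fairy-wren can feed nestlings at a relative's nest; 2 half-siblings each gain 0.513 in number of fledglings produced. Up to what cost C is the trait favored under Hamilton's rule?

0.2565

r to a half-sibling = 1/4 (half-sibs share one parent — one path of length 2: r = (1/2)^2 = 1/4).
Hamilton's rule: n·r·B > C, so the trait is favored while C < n·r·B = 2·0.25·0.513 = 0.2565.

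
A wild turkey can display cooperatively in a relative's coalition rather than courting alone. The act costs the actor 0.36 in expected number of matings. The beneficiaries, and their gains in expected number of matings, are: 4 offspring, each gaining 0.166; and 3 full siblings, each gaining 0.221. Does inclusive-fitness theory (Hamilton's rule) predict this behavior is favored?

Yes

Hamilton's rule: the trait is favored when the sum of r·B over every recipient exceeds the actor's cost C.
r to an offspring = 1/2 (one parent–offspring link: r = (1/2)^1 = 1/2).
r to a full sibling = 0.5 (full sibs share both parents — two paths of length 2: r = 2·(1/2)^2 = 1/2).
Summing one r·B term per recipient: 4·0.5·0.166 + 3·0.5·0.221 = 0.6635.
0.6635 > 0.36: the indirect benefit exceeds the cost.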